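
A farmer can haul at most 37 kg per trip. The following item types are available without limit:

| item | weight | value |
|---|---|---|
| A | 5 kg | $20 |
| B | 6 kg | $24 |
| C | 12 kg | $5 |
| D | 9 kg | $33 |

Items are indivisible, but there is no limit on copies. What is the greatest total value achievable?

Best value-per-unit is A at 20/5; filling with it alone gives 7×20 = 140.
Optimal mix: 5×A + 2×B → weight 37, value 148.

$148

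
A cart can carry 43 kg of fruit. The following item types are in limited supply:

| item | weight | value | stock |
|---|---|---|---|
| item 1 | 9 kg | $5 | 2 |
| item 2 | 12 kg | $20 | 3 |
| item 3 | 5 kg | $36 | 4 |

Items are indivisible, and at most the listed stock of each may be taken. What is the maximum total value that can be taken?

$169

Best selections within weight 43 and stock limits:
- 1×item 1 + 1×item 2 + 4×item 3: weight 41, value 169
- 1×item 2 + 4×item 3: weight 32, value 164
Best: $169.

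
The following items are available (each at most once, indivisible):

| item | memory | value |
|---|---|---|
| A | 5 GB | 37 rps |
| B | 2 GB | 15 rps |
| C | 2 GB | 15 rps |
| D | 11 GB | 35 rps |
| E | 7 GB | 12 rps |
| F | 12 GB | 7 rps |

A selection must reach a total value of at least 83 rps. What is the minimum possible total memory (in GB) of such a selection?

18

Subsets with value ≥ 83, sorted by total memory:
- A+B+D: memory 18, value 87
- A+C+D: memory 18, value 87
Minimum memory: 18 GB.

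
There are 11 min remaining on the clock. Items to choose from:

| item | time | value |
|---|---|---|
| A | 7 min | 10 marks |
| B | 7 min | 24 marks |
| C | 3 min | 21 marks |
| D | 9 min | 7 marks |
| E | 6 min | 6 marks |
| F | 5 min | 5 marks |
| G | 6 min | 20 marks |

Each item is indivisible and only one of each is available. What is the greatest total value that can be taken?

45 marks

Check high-value combinations within 11 min:
- B+C: time 7+3=10, value 24+21=45
- C+G: time 3+6=9, value 21+20=41
- A+C: time 7+3=10, value 10+21=31
- C+E: time 3+6=9, value 21+6=27
- C+F: time 3+5=8, value 21+5=26
Best: 45 marks.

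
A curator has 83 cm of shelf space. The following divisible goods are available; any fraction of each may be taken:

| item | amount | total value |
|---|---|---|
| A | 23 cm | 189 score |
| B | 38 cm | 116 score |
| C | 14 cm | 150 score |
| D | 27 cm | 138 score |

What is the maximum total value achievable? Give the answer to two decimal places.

535.00

Take in order of value per unit:
- C (150/14 per unit): all 14 → value 150, running total 150.00
- A (189/23 per unit): all 23 → value 189, running total 339.00
- D (138/27 per unit): all 27 → value 138, running total 477.00
- B (116/38 per unit): 19 of 38 → value 19×116/38 = 58.0000, running total 535.00
Total 535.00.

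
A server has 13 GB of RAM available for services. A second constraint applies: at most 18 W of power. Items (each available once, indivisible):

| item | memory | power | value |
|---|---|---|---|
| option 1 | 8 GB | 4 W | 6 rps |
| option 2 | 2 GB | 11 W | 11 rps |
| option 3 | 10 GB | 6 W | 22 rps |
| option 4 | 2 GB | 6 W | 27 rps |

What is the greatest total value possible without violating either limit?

49 rps

Feasible sets respecting both limits:
- option 3+option 4: memory 12, power 12, value 49
- option 2+option 4: memory 4, power 17, value 38
- option 2+option 3: memory 12, power 17, value 33
- option 1+option 4: memory 10, power 10, value 33
Best: 49 rps.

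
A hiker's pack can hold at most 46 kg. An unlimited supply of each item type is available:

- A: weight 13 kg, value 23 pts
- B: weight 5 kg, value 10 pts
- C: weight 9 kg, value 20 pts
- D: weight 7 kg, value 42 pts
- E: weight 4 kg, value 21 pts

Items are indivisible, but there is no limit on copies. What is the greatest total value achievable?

273 pts

Best value-per-unit is D at 42/7; filling with it alone gives 6×42 = 252.
Optimal mix: 6×D + 1×E → weight 46, value 273.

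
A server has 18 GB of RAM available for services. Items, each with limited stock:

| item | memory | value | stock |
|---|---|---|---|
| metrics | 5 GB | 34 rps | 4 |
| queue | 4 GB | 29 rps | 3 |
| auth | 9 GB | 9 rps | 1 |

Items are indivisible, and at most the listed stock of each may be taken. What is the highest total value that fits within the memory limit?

Top feasible selections:
- 2×metrics + 2×queue: memory 18, value 126
- 1×metrics + 3×queue: memory 17, value 121
- 3×metrics: memory 15, value 102
- 2×metrics + 1×queue: memory 14, value 97
Best: 126 rps.

126 rps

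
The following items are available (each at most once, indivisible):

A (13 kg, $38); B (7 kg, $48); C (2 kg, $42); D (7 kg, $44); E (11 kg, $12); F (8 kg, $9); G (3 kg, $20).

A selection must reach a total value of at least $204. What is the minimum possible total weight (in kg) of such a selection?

Subsets with value ≥ 204, sorted by total weight:
- A+B+C+D+E+G: weight 43, value 204
- A+B+C+D+E+F+G: weight 51, value 213
Minimum weight: 43 kg.

43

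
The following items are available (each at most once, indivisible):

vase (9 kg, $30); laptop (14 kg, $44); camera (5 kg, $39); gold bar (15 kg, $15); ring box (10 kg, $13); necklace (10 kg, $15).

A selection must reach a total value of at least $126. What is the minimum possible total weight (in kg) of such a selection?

38

Subsets with value ≥ 126, sorted by total weight:
- vase+laptop+camera+necklace: weight 38, value 128
- vase+laptop+camera+ring box: weight 38, value 126
Minimum weight: 38 kg.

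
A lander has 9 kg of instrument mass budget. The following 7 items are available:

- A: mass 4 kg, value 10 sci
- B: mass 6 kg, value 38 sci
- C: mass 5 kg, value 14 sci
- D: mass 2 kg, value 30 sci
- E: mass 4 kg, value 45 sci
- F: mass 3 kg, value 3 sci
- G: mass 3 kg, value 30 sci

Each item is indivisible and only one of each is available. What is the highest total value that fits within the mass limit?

This is a 0/1 knapsack; check combinations near the capacity.
- D+E+G: mass 2+4+3=9, value 30+45+30=105
- D+E+F: mass 2+4+3=9, value 30+45+3=78
- D+E: mass 2+4=6, value 30+45=75
- E+G: mass 4+3=7, value 45+30=75
- A+D+G: mass 4+2+3=9, value 10+30+30=70
Best: 105 sci.

105 sci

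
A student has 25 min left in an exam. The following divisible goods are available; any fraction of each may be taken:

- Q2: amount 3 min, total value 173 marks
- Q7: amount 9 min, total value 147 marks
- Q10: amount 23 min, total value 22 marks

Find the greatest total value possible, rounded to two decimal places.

Take in order of value per unit:
- Q2 (173/3 per unit): all 3 → value 173, running total 173.00
- Q7 (147/9 per unit): all 9 → value 147, running total 320.00
- Q10 (22/23 per unit): 13 of 23 → value 13×22/23 = 12.4348, running total 332.43
Total 332.43.

332.43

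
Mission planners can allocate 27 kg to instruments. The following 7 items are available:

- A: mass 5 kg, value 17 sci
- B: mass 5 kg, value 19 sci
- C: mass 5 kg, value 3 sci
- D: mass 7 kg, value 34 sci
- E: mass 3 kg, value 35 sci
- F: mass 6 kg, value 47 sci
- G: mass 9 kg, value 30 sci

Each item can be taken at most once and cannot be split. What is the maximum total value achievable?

152 sci

Check high-value combinations within 27 kg:
- A+B+D+E+F: mass 5+5+7+3+6=26, value 17+19+34+35+47=152
- D+E+F+G: mass 7+3+6+9=25, value 34+35+47+30=146
- B+C+D+E+F: mass 5+5+7+3+6=26, value 19+3+34+35+47=138
- A+C+D+E+F: mass 5+5+7+3+6=26, value 17+3+34+35+47=136
Best: 152 sci.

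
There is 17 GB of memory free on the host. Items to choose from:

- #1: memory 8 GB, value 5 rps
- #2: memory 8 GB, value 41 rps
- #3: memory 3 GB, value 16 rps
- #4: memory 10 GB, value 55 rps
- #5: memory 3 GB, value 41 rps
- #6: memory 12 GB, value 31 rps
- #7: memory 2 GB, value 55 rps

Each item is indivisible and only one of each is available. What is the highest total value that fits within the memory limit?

Check high-value combinations within 17 GB:
- #2+#3+#5+#7: memory 8+3+3+2=16, value 41+16+41+55=153
- #4+#5+#7: memory 10+3+2=15, value 55+41+55=151
- #2+#5+#7: memory 8+3+2=13, value 41+41+55=137
- #5+#6+#7: memory 3+12+2=17, value 41+31+55=127
Best: 153 rps.

153 rps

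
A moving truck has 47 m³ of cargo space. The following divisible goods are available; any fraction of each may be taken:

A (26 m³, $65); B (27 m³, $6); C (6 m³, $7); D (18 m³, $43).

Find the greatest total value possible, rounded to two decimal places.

111.50

Take in order of value per unit:
- A (65/26 per unit): all 26 → value 65, running total 65.00
- D (43/18 per unit): all 18 → value 43, running total 108.00
- C (7/6 per unit): 3 of 6 → value 3×7/6 = 3.5000, running total 111.50
Total 111.50.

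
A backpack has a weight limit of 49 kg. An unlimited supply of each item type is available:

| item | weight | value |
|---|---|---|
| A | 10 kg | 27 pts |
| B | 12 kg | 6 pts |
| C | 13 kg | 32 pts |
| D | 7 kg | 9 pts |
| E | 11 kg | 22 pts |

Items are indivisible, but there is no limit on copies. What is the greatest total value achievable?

123 pts

Best value-per-unit is A at 27/10; filling with it alone gives 4×27 = 108.
Optimal mix: 1×A + 3×C → weight 49, value 123.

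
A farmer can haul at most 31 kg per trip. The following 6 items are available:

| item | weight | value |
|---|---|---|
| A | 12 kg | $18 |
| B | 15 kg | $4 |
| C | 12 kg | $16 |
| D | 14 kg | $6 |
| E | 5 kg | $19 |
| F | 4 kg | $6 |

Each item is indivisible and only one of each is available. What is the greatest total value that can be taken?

Check high-value combinations within 31 kg:
- A+C+E: weight 12+12+5=29, value 18+16+19=53
- A+E+F: weight 12+5+4=21, value 18+19+6=43
- A+D+E: weight 12+14+5=31, value 18+6+19=43
Best: $53.

$53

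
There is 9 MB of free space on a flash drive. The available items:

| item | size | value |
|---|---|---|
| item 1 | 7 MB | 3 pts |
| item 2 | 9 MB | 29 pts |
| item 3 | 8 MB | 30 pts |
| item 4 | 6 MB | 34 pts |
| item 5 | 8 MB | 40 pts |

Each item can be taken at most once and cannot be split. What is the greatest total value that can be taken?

40 pts

This is a 0/1 knapsack; check combinations near the capacity.
- item 5: size 8, value 40
- item 4: size 6, value 34
- item 3: size 8, value 30
Best: 40 pts.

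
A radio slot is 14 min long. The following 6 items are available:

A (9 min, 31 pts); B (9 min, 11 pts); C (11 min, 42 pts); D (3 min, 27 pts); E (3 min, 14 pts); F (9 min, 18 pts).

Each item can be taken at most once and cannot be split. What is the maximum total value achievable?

69 pts

Check high-value combinations within 14 min:
- C+D: duration 11+3=14, value 42+27=69
- A+D: duration 9+3=12, value 31+27=58
- C+E: duration 11+3=14, value 42+14=56
- A+E: duration 9+3=12, value 31+14=45
- D+F: duration 3+9=12, value 27+18=45
Best: 69 pts.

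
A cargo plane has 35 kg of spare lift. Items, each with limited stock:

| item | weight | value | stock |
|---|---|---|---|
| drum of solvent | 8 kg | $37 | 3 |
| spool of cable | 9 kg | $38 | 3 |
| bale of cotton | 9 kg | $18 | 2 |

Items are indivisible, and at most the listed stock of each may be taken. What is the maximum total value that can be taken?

$151

Best selections within weight 35 and stock limits:
- 1×drum of solvent + 3×spool of cable: weight 35, value 151
- 2×drum of solvent + 2×spool of cable: weight 34, value 150
- 3×drum of solvent + 1×spool of cable: weight 33, value 149
Best: $151.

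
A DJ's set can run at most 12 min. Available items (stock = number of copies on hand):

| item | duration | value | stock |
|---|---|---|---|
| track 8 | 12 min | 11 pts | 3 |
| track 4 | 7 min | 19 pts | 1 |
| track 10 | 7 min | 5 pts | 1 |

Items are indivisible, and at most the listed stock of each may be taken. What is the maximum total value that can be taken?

Top feasible selections:
- 1×track 4: duration 7, value 19
- 1×track 8: duration 12, value 11
- 1×track 10: duration 7, value 5
Best: 19 pts.

19 pts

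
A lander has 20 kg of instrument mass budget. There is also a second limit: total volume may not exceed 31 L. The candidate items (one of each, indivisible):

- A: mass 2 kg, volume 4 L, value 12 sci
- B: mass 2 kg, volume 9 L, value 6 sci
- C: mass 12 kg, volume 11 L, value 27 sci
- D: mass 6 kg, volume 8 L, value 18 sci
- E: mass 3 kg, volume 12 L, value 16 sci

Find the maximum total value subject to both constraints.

Feasible sets respecting both limits:
- A+C+D: mass 20, volume 23, value 57
- A+C+E: mass 17, volume 27, value 55
- B+C+D: mass 20, volume 28, value 51
- A+D+E: mass 11, volume 24, value 46
Best: 57 sci.

57 sci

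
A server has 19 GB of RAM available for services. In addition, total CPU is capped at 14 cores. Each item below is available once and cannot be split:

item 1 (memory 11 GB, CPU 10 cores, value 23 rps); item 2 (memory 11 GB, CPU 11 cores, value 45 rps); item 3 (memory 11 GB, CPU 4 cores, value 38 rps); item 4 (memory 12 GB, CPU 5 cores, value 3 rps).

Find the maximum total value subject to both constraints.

45 rps

Feasible sets respecting both limits:
- item 2: memory 11, CPU 11, value 45
- item 3: memory 11, CPU 4, value 38
- item 1: memory 11, CPU 10, value 23
- item 4: memory 12, CPU 5, value 3
Best: 45 rps.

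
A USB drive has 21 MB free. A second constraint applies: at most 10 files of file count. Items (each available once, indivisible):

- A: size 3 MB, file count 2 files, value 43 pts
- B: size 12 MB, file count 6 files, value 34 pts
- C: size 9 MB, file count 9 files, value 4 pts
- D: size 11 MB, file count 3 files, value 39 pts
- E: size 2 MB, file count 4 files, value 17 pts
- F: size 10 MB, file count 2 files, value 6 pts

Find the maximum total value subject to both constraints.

99 pts

Feasible sets respecting both limits:
- A+D+E: size 16, file count 9, value 99
- A+D: size 14, file count 5, value 82
- A+B: size 15, file count 8, value 77
- A+E+F: size 15, file count 8, value 66
Best: 99 pts.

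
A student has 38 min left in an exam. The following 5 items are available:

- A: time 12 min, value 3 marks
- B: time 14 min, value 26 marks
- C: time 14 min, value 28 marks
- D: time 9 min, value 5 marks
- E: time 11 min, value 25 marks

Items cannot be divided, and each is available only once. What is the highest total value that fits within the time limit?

Check high-value combinations within 38 min:
- B+C+D: time 14+14+9=37, value 26+28+5=59
- C+D+E: time 14+9+11=34, value 28+5+25=58
- B+D+E: time 14+9+11=34, value 26+5+25=56
- A+C+E: time 12+14+11=37, value 3+28+25=56
Best: 59 marks.

59 marks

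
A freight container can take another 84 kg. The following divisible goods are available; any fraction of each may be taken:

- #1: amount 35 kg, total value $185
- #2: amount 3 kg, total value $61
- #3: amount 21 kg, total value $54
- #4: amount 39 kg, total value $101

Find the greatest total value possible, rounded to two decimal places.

365.00

Take in order of value per unit:
- #2 (61/3 per unit): all 3 → value 61, running total 61.00
- #1 (185/35 per unit): all 35 → value 185, running total 246.00
- #4 (101/39 per unit): all 39 → value 101, running total 347.00
- #3 (54/21 per unit): 7 of 21 → value 7×54/21 = 18.0000, running total 365.00
Total 365.00.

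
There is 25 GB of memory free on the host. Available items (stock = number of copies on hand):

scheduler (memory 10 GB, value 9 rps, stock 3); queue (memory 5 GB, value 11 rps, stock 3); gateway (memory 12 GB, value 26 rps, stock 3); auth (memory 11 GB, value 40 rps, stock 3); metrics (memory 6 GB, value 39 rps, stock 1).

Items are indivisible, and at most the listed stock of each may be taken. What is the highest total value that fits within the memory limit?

90 rps

Best selections within memory 25 and stock limits:
- 1×queue + 1×auth + 1×metrics: memory 22, value 90
- 2×auth: memory 22, value 80
- 1×auth + 1×metrics: memory 17, value 79
Best: 90 rps.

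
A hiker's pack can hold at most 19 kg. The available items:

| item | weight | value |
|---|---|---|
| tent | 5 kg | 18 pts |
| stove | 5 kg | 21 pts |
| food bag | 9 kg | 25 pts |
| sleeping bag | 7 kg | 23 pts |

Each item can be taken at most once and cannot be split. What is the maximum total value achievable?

Check high-value combinations within 19 kg:
- tent+stove+food bag: weight 5+5+9=19, value 18+21+25=64
- tent+stove+sleeping bag: weight 5+5+7=17, value 18+21+23=62
- food bag+sleeping bag: weight 9+7=16, value 25+23=48
- stove+food bag: weight 5+9=14, value 21+25=46
Best: 64 pts.

64 pts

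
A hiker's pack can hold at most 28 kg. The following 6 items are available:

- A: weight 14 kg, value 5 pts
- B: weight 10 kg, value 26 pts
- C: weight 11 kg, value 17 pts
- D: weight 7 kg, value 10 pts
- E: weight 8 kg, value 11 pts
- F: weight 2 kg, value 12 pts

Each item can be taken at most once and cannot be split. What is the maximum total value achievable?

Check high-value combinations within 28 kg:
- B+D+E+F: weight 10+7+8+2=27, value 26+10+11+12=59
- B+C+F: weight 10+11+2=23, value 26+17+12=55
- B+C+D: weight 10+11+7=28, value 26+17+10=53
- C+D+E+F: weight 11+7+8+2=28, value 17+10+11+12=50
- B+E+F: weight 10+8+2=20, value 26+11+12=49
Best: 59 pts.

59 pts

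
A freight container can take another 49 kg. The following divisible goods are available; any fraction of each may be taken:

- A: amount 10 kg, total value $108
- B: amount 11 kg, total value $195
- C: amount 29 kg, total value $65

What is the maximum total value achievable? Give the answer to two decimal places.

Take in order of value per unit:
- B (195/11 per unit): all 11 → value 195, running total 195.00
- A (108/10 per unit): all 10 → value 108, running total 303.00
- C (65/29 per unit): 28 of 29 → value 28×65/29 = 62.7586, running total 365.76
Total 365.76.

365.76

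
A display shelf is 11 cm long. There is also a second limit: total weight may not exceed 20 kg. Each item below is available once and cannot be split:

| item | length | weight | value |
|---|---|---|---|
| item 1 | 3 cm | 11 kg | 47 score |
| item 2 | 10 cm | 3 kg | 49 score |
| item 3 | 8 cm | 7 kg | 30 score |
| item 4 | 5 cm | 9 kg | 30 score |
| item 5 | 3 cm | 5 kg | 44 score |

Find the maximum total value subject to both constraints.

Feasible sets respecting both limits:
- item 1+item 5: length 6, weight 16, value 91
- item 1+item 3: length 11, weight 18, value 77
- item 1+item 4: length 8, weight 20, value 77
- item 3+item 5: length 11, weight 12, value 74
Best: 91 score.

91 score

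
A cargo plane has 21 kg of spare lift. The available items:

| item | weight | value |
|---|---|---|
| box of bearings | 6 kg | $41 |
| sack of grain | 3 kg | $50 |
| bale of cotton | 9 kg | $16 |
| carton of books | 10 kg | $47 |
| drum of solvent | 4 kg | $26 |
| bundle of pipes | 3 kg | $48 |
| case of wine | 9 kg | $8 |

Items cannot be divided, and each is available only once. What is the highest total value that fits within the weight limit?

$171

Check high-value combinations within 21 kg:
- sack of grain+carton of books+drum of solvent+bundle of pipes: weight 3+10+4+3=20, value 50+47+26+48=171
- box of bearings+sack of grain+drum of solvent+bundle of pipes: weight 6+3+4+3=16, value 41+50+26+48=165
- box of bearings+sack of grain+bale of cotton+bundle of pipes: weight 6+3+9+3=21, value 41+50+16+48=155
- box of bearings+sack of grain+bundle of pipes+case of wine: weight 6+3+3+9=21, value 41+50+48+8=147
Best: $171.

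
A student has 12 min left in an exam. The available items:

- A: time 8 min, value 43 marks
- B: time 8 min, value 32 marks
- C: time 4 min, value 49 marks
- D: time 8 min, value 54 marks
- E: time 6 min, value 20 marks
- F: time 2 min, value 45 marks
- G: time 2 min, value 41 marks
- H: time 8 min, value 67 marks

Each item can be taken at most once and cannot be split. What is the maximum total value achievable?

153 marks

This is a 0/1 knapsack; check combinations near the capacity.
- F+G+H: time 2+2+8=12, value 45+41+67=153
- D+F+G: time 8+2+2=12, value 54+45+41=140
- C+F+G: time 4+2+2=8, value 49+45+41=135
- A+F+G: time 8+2+2=12, value 43+45+41=129
- B+F+G: time 8+2+2=12, value 32+45+41=118
Best: 153 marks.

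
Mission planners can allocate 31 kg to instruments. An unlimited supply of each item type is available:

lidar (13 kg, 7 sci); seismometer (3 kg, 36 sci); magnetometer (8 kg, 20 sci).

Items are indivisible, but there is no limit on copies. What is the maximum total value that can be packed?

360 sci

Best value-per-unit is seismometer at 36/3, and filling with it alone uses mass 10×3=30. No mix of the others beats 10×36 = 360.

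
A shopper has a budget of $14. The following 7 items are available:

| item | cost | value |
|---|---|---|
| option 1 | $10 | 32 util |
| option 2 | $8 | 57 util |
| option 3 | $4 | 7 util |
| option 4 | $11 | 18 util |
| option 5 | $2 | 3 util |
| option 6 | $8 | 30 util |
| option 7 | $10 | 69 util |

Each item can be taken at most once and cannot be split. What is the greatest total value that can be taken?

This is a 0/1 knapsack; check combinations near the capacity.
- option 3+option 7: cost 4+10=14, value 7+69=76
- option 5+option 7: cost 2+10=12, value 3+69=72
- option 7: cost 10, value 69
- option 2+option 3+option 5: cost 8+4+2=14, value 57+7+3=67
Best: 76 util.

76 util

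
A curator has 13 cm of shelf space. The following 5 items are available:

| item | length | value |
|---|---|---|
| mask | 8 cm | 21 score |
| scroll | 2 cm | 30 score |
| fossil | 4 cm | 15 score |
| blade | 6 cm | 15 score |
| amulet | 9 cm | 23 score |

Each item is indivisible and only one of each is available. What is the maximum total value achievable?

60 score

Check high-value combinations within 13 cm:
- scroll+fossil+blade: length 2+4+6=12, value 30+15+15=60
- scroll+amulet: length 2+9=11, value 30+23=53
- mask+scroll: length 8+2=10, value 21+30=51
- scroll+fossil: length 2+4=6, value 30+15=45
- scroll+blade: length 2+6=8, value 30+15=45
Best: 60 score.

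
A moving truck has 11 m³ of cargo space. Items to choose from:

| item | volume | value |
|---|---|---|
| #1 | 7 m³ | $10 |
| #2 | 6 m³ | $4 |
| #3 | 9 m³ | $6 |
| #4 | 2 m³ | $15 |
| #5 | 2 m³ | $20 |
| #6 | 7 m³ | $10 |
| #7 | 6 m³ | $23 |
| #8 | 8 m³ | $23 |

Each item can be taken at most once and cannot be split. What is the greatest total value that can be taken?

$58

This is a 0/1 knapsack; check combinations near the capacity.
- #4+#5+#7: volume 2+2+6=10, value 15+20+23=58
- #1+#4+#5: volume 7+2+2=11, value 10+15+20=45
- #4+#5+#6: volume 2+2+7=11, value 15+20+10=45
- #5+#7: volume 2+6=8, value 20+23=43
Best: $58.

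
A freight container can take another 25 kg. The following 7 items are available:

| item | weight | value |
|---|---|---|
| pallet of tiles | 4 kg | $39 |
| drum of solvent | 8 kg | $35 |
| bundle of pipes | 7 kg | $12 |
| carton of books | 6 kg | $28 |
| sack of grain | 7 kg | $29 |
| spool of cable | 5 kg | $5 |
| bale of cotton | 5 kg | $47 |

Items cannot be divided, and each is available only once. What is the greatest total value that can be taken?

This is a 0/1 knapsack; check combinations near the capacity.
- pallet of tiles+drum of solvent+sack of grain+bale of cotton: weight 4+8+7+5=24, value 39+35+29+47=150
- pallet of tiles+drum of solvent+carton of books+bale of cotton: weight 4+8+6+5=23, value 39+35+28+47=149
- pallet of tiles+carton of books+sack of grain+bale of cotton: weight 4+6+7+5=22, value 39+28+29+47=143
Best: $150.

$150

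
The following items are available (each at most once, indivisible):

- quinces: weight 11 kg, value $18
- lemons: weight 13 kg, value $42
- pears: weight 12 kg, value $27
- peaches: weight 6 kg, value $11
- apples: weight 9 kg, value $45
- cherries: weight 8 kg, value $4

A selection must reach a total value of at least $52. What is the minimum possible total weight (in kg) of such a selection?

15

Subsets with value ≥ 52, sorted by total weight:
- peaches+apples: weight 15, value 56
- lemons+peaches: weight 19, value 53
- quinces+apples: weight 20, value 63
Minimum weight: 15 kg.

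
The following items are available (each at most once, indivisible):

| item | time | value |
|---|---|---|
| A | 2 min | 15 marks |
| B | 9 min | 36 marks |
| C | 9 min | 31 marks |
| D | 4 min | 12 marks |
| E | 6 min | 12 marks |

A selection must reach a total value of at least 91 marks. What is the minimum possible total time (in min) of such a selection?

Subsets with value ≥ 91, sorted by total time:
- A+B+C+D: time 24, value 94
- A+B+C+E: time 26, value 94
Minimum time: 24 min.

24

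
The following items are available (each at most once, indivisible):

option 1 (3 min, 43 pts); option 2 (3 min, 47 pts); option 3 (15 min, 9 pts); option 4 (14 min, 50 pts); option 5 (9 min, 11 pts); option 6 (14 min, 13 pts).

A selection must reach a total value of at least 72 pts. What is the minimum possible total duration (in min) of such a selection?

Subsets with value ≥ 72, sorted by total duration:
- option 1+option 2: duration 6, value 90
- option 1+option 2+option 5: duration 15, value 101
- option 2+option 4: duration 17, value 97
Minimum duration: 6 min.

6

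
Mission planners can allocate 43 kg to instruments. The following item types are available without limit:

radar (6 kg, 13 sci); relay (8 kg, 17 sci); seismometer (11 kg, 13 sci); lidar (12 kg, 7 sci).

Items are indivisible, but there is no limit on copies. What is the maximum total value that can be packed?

91 sci

Best value-per-unit is radar at 13/6, and filling with it alone uses mass 7×6=42. No mix of the others beats 7×13 = 91.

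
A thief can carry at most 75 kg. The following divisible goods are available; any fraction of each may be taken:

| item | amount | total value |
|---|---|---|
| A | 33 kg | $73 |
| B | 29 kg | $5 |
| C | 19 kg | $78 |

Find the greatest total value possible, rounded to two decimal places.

Take in order of value per unit:
- C (78/19 per unit): all 19 → value 78, running total 78.00
- A (73/33 per unit): all 33 → value 73, running total 151.00
- B (5/29 per unit): 23 of 29 → value 23×5/29 = 3.9655, running total 154.97
Total 154.97.

154.97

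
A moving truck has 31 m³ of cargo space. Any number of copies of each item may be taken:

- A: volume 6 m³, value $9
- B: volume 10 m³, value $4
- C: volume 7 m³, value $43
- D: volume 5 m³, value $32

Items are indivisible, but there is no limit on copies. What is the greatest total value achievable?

$193

Best value-per-unit is D at 32/5; filling with it alone gives 6×32 = 192.
Optimal mix: 3×C + 2×D → volume 31, value 193.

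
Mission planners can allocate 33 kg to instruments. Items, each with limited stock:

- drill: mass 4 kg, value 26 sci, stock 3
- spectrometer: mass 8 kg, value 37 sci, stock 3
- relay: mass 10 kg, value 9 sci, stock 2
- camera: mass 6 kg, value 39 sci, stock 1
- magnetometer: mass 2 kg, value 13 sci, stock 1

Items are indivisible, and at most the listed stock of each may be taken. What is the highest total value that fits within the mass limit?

178 sci

Top feasible selections:
- 2×drill + 2×spectrometer + 1×camera + 1×magnetometer: mass 32, value 178
- 3×drill + 1×spectrometer + 1×camera + 1×magnetometer: mass 28, value 167
Best: 178 sci.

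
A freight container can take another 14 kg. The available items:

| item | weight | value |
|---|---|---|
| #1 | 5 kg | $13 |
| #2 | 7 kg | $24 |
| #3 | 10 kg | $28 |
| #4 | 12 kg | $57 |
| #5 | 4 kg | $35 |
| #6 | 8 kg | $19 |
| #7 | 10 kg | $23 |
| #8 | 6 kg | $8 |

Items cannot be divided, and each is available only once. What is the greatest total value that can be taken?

Check high-value combinations within 14 kg:
- #3+#5: weight 10+4=14, value 28+35=63
- #2+#5: weight 7+4=11, value 24+35=59
- #5+#7: weight 4+10=14, value 35+23=58
Best: $63.

$63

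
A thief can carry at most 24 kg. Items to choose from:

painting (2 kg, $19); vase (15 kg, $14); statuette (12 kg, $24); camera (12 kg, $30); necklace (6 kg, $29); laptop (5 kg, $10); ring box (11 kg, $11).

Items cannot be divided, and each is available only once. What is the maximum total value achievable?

This is a 0/1 knapsack; check combinations near the capacity.
- painting+camera+necklace: weight 2+12+6=20, value 19+30+29=78
- painting+statuette+necklace: weight 2+12+6=20, value 19+24+29=72
- camera+necklace+laptop: weight 12+6+5=23, value 30+29+10=69
Best: $78.

$78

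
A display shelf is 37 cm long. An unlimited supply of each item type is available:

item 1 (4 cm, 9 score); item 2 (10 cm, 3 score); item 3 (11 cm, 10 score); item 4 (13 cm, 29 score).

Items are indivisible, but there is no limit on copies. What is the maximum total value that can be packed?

Best value-per-unit is item 1 at 9/4; filling with it alone gives 9×9 = 81.
Optimal mix: 6×item 1 + 1×item 4 → length 37, value 83.

83 score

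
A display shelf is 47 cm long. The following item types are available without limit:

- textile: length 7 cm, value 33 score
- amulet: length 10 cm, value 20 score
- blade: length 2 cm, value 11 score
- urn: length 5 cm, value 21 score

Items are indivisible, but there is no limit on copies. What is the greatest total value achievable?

Best value-per-unit is blade at 11/2; filling with it alone gives 23×11 = 253.
Optimal mix: 1×textile + 20×blade → length 47, value 253.

253 score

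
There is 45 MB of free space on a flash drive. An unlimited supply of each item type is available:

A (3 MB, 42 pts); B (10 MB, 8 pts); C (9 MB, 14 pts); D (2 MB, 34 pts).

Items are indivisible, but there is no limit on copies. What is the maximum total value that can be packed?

Best value-per-unit is D at 34/2; filling with it alone gives 22×34 = 748.
Optimal mix: 1×A + 21×D → size 45, value 756.

756 pts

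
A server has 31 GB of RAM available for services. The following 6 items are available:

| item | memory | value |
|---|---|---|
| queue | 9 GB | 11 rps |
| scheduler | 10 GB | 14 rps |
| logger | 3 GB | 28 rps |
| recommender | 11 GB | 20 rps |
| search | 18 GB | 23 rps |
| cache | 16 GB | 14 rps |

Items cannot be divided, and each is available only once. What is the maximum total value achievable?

Check high-value combinations within 31 GB:
- scheduler+logger+search: memory 10+3+18=31, value 14+28+23=65
- scheduler+logger+recommender: memory 10+3+11=24, value 14+28+20=62
- queue+logger+search: memory 9+3+18=30, value 11+28+23=62
Best: 65 rps.

65 rps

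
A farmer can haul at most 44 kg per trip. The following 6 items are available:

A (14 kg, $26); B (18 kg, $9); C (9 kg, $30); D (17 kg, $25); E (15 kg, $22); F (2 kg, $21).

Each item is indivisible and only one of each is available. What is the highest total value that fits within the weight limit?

This is a 0/1 knapsack; check combinations near the capacity.
- A+C+D+F: weight 14+9+17+2=42, value 26+30+25+21=102
- A+C+E+F: weight 14+9+15+2=40, value 26+30+22+21=99
- C+D+E+F: weight 9+17+15+2=43, value 30+25+22+21=98
- A+B+C+F: weight 14+18+9+2=43, value 26+9+30+21=86
- B+C+E+F: weight 18+9+15+2=44, value 9+30+22+21=82
Best: $102.

$102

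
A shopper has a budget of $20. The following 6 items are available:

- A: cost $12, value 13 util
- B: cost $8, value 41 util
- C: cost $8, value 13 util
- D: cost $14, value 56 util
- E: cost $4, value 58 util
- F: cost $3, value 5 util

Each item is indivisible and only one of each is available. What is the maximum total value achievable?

114 util

Check high-value combinations within $20:
- D+E: cost 14+4=18, value 56+58=114
- B+C+E: cost 8+8+4=20, value 41+13+58=112
- B+E+F: cost 8+4+3=15, value 41+58+5=104
- B+E: cost 8+4=12, value 41+58=99
Best: 114 util.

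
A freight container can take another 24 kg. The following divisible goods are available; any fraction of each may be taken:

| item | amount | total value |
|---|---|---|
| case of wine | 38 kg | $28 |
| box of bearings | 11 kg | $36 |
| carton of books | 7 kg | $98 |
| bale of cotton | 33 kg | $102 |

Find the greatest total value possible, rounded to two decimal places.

Take in order of value per unit:
- carton of books (98/7 per unit): all 7 → value 98, running total 98.00
- box of bearings (36/11 per unit): all 11 → value 36, running total 134.00
- bale of cotton (102/33 per unit): 6 of 33 → value 6×102/33 = 18.5455, running total 152.55
Total 152.55.

152.55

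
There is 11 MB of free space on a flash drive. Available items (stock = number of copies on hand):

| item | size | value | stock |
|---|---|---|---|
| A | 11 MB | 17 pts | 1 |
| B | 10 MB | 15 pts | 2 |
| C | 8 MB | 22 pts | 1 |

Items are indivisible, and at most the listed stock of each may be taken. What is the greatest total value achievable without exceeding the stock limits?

22 pts

Top feasible selections:
- 1×C: size 8, value 22
- 1×A: size 11, value 17
- 1×B: size 10, value 15
Best: 22 pts.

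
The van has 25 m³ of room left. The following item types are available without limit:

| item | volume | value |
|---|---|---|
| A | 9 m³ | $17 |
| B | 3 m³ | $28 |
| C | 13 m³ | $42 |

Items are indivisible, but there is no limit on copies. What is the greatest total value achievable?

Best value-per-unit is B at 28/3, and filling with it alone uses volume 8×3=24. No mix of the others beats 8×28 = 224.

$224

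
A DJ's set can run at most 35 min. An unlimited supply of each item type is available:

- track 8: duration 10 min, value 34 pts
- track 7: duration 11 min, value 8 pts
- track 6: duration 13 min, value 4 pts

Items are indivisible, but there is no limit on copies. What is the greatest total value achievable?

102 pts

Best value-per-unit is track 8 at 34/10, and filling with it alone uses duration 3×10=30. No mix of the others beats 3×34 = 102.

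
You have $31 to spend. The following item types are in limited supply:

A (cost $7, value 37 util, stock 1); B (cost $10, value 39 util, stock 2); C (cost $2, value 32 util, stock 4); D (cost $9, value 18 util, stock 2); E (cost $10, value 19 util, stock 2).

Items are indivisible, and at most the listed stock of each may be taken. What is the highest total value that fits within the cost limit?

206 util

Best selections within cost 31 and stock limits:
- 2×B + 4×C: cost 28, value 206
- 1×A + 1×B + 4×C: cost 25, value 204
Best: 206 util.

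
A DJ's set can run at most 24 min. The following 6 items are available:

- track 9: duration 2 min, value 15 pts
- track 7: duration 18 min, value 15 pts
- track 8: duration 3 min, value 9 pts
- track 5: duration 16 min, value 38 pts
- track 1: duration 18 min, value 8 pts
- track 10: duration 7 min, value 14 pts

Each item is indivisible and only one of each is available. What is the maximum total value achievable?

62 pts

Check high-value combinations within 24 min:
- track 9+track 8+track 5: duration 2+3+16=21, value 15+9+38=62
- track 9+track 5: duration 2+16=18, value 15+38=53
- track 5+track 10: duration 16+7=23, value 38+14=52
- track 8+track 5: duration 3+16=19, value 9+38=47
- track 9+track 7+track 8: duration 2+18+3=23, value 15+15+9=39
Best: 62 pts.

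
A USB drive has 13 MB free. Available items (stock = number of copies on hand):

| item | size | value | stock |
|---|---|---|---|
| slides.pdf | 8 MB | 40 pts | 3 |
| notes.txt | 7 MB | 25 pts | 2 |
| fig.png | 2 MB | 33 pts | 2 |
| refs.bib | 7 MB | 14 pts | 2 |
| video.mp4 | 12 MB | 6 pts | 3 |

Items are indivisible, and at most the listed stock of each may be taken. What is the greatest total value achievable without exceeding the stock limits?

106 pts

Top feasible selections:
- 1×slides.pdf + 2×fig.png: size 12, value 106
- 1×notes.txt + 2×fig.png: size 11, value 91
- 2×fig.png + 1×refs.bib: size 11, value 80
Best: 106 pts.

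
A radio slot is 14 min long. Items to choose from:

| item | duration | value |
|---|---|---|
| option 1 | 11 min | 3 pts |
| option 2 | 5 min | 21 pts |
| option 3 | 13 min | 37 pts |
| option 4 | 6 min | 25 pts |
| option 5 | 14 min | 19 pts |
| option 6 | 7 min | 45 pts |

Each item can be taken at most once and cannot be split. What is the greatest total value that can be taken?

This is a 0/1 knapsack; check combinations near the capacity.
- option 4+option 6: duration 6+7=13, value 25+45=70
- option 2+option 6: duration 5+7=12, value 21+45=66
- option 2+option 4: duration 5+6=11, value 21+25=46
- option 6: duration 7, value 45
Best: 70 pts.

70 pts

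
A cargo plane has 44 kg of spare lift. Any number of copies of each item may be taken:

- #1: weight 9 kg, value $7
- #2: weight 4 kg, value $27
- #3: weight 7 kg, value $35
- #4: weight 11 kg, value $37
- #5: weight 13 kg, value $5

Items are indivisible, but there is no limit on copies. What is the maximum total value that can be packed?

Best value-per-unit is #2 at 27/4, and filling with it alone uses weight 11×4=44. No mix of the others beats 11×27 = 297.

$297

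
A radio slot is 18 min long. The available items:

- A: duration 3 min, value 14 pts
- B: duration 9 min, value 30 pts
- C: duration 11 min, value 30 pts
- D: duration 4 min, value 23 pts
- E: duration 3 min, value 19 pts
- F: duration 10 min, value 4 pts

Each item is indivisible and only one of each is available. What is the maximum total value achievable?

Check high-value combinations within 18 min:
- B+D+E: duration 9+4+3=16, value 30+23+19=72
- C+D+E: duration 11+4+3=18, value 30+23+19=72
- A+B+D: duration 3+9+4=16, value 14+30+23=67
- A+C+D: duration 3+11+4=18, value 14+30+23=67
- A+B+E: duration 3+9+3=15, value 14+30+19=63
Best: 72 pts.

72 pts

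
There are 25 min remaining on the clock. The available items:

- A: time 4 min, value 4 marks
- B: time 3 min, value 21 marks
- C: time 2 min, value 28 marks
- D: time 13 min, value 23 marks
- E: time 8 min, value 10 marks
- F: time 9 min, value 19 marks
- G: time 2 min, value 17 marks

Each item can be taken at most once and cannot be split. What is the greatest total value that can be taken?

This is a 0/1 knapsack; check combinations near the capacity.
- B+C+E+F+G: time 3+2+8+9+2=24, value 21+28+10+19+17=95
- A+B+C+D+G: time 4+3+2+13+2=24, value 4+21+28+23+17=93
- B+C+D+G: time 3+2+13+2=20, value 21+28+23+17=89
- A+B+C+F+G: time 4+3+2+9+2=20, value 4+21+28+19+17=89
- B+C+F+G: time 3+2+9+2=16, value 21+28+19+17=85
Best: 95 marks.

95 marks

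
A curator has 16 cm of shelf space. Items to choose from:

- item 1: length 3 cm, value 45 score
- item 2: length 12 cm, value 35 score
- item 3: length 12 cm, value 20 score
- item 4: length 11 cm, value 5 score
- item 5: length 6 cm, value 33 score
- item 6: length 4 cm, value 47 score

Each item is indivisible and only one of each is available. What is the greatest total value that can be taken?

125 score

Check high-value combinations within 16 cm:
- item 1+item 5+item 6: length 3+6+4=13, value 45+33+47=125
- item 1+item 6: length 3+4=7, value 45+47=92
- item 2+item 6: length 12+4=16, value 35+47=82
- item 5+item 6: length 6+4=10, value 33+47=80
Best: 125 score.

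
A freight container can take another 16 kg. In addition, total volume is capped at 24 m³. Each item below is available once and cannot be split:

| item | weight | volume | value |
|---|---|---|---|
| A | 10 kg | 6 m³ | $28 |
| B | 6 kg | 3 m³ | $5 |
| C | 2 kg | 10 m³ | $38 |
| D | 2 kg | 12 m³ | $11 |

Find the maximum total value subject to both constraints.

Feasible sets respecting both limits:
- A+C: weight 12, volume 16, value 66
- C+D: weight 4, volume 22, value 49
- B+C: weight 8, volume 13, value 43
- A+D: weight 12, volume 18, value 39
Best: $66.

$66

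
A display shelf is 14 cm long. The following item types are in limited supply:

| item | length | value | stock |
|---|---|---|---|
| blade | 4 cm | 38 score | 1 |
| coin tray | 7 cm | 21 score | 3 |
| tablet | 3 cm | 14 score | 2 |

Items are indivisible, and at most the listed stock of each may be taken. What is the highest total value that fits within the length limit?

73 score

Top feasible selections:
- 1×blade + 1×coin tray + 1×tablet: length 14, value 73
- 1×blade + 2×tablet: length 10, value 66
- 1×blade + 1×coin tray: length 11, value 59
Best: 73 score.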